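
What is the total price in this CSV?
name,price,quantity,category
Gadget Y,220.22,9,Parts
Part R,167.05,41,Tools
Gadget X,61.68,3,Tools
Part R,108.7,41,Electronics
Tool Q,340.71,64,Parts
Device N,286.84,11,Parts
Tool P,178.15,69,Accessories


Computing total price:
Values: [220.22, 167.05, 61.68, 108.7, 340.71, 286.84, 178.15]
Sum = 1363.35

1363.35


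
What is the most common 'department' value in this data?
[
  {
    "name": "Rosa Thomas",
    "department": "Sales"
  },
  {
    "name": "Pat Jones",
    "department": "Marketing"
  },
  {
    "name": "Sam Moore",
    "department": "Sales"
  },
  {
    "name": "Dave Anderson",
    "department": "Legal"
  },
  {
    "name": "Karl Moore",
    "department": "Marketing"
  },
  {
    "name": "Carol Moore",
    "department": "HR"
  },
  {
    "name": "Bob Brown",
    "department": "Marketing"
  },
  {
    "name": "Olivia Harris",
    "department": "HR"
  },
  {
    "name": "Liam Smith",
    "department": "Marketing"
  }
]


Counting 'department' values across 9 records:

  Marketing: 4 ####
  Sales: 2 ##
  HR: 2 ##
  Legal: 1 #

Most common: Marketing (4 times)

Marketing (4 times)


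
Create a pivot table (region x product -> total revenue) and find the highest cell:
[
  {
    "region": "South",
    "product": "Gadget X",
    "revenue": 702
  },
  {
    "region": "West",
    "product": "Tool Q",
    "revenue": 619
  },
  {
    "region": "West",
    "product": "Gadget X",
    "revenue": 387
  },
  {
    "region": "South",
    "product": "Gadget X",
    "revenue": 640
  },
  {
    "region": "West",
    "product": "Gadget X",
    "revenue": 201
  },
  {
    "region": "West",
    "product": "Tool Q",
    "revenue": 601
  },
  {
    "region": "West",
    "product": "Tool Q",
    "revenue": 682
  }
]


Pivot: region (rows) x product (columns) -> total revenue

     Gadget X      Tool Q      
South         1342             0  
West           588          1902  

Highest: West / Tool Q = $1902

West / Tool Q = $1902


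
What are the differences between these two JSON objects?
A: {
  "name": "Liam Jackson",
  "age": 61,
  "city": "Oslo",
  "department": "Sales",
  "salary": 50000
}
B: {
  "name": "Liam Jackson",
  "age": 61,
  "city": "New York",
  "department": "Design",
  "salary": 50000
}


Comparing each field (in key order):
  name: same
  age: same
  city: DIFFERENT
  department: DIFFERENT
  salary: same
Differences:
  city: Oslo -> New York
  department: Sales -> Design

2 field(s) changed

2 changes: city, department


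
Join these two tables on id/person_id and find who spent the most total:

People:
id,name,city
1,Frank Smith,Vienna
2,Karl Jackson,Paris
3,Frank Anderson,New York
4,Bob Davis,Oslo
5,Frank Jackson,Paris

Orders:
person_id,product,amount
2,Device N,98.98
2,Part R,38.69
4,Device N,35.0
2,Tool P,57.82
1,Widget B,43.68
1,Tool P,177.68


Join on: people.id = orders.person_id

Joined rows:
  Karl Jackson (Paris) bought Device N for $98.98
  Karl Jackson (Paris) bought Part R for $38.69
  Bob Davis (Oslo) bought Device N for $35.0
  Karl Jackson (Paris) bought Tool P for $57.82
  Frank Smith (Vienna) bought Widget B for $43.68
  Frank Smith (Vienna) bought Tool P for $177.68

Total per person:
  Frank Smith: $221.36
  Karl Jackson: $195.49
  Bob Davis: $35.00

Top spender: Frank Smith ($221.36)

Frank Smith ($221.36)


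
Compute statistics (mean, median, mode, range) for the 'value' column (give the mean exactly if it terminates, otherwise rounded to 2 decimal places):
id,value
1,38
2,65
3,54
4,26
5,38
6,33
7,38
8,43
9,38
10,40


Data: [38, 65, 54, 26, 38, 33, 38, 43, 38, 40]
Count: 10
Sum: 413
Mean: 413/10 = 41.3
Sorted: [26, 33, 38, 38, 38, 38, 40, 43, 54, 65]
Median: 38.0
Mode: 38 (4 times)
Range: 65 - 26 = 39
Min: 26, Max: 65

mean=41.3, median=38.0, mode=38, range=39


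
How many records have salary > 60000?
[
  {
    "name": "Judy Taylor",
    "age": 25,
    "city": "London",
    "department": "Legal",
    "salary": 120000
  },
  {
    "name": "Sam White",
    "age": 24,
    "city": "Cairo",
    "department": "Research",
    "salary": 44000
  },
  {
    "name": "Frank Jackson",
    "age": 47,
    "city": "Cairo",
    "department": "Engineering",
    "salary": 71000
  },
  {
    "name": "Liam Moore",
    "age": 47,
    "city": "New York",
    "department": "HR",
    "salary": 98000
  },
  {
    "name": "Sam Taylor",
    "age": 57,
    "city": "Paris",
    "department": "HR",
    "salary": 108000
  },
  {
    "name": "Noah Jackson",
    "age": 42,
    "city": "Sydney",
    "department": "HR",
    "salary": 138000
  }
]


Data: 6 records
Condition: salary > 60000

Checking each record:
  Judy Taylor: 120000 MATCH
  Sam White: 44000
  Frank Jackson: 71000 MATCH
  Liam Moore: 98000 MATCH
  Sam Taylor: 108000 MATCH
  Noah Jackson: 138000 MATCH

Count: 5

5


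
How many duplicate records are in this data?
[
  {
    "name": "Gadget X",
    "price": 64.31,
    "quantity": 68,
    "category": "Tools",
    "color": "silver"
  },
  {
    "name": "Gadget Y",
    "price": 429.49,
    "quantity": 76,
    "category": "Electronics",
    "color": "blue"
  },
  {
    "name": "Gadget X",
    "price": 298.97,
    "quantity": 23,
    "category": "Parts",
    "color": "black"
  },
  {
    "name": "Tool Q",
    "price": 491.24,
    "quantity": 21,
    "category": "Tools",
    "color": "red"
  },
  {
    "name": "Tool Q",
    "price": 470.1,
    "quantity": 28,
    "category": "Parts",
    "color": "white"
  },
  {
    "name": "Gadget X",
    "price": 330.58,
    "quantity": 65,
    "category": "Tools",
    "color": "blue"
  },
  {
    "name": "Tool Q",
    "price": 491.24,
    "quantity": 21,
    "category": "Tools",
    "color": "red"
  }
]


Checking 7 records for duplicates:

  Row 1: Gadget X ($64.31, qty 68)
  Row 2: Gadget Y ($429.49, qty 76)
  Row 3: Gadget X ($298.97, qty 23)
  Row 4: Tool Q ($491.24, qty 21)
  Row 5: Tool Q ($470.1, qty 28)
  Row 6: Gadget X ($330.58, qty 65)
  Row 7: Tool Q ($491.24, qty 21) <-- DUPLICATE

Duplicates found: 1
Unique records: 6

1 duplicates, 6 unique


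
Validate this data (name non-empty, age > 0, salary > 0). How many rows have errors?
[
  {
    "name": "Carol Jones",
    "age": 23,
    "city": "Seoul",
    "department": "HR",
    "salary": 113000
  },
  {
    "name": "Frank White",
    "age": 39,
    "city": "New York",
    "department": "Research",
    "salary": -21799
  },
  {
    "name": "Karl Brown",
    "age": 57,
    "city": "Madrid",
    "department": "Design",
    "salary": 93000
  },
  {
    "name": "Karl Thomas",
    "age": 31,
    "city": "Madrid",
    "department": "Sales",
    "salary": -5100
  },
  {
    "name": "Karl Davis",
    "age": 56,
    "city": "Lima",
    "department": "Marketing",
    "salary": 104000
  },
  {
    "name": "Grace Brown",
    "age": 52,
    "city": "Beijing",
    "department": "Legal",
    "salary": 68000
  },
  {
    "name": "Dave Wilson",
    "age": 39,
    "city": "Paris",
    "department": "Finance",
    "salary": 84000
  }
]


Validating 7 records:
Rules: name non-empty, age > 0, salary > 0

  Row 1 (Carol Jones): OK
  Row 2 (Frank White): negative salary: -21799
  Row 3 (Karl Brown): OK
  Row 4 (Karl Thomas): negative salary: -5100
  Row 5 (Karl Davis): OK
  Row 6 (Grace Brown): OK
  Row 7 (Dave Wilson): OK

Total errors: 2

2 errors


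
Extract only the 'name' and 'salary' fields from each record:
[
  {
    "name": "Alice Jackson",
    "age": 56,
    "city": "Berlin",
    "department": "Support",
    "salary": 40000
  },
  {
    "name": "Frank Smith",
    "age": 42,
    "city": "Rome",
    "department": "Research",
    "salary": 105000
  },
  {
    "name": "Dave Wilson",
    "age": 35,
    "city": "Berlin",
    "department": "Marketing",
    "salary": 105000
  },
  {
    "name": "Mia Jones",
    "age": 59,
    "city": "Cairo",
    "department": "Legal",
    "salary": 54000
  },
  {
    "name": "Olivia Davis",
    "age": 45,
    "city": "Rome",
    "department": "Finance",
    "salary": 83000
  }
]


Original: 5 records with fields: name, age, city, department, salary
Keep: ['name', 'salary']
Drop: ['age', 'city', 'department']
Result: 5 records, 2 fields each

[
  {
    "name": "Alice Jackson",
    "salary": 40000
  },
  {
    "name": "Frank Smith",
    "salary": 105000
  },
  {
    "name": "Dave Wilson",
    "salary": 105000
  },
  {
    "name": "Mia Jones",
    "salary": 54000
  },
  {
    "name": "Olivia Davis",
    "salary": 83000
  }
]


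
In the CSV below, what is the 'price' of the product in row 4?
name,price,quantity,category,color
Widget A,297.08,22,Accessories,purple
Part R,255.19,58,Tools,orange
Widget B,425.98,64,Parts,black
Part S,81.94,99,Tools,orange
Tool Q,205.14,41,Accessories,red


Query: Row 4 ('Part S'), column 'price'
Value: 81.94

81.94


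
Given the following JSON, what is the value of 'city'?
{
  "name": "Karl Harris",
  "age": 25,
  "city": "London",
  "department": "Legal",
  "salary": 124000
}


Looking up field 'city'
Value: London

London


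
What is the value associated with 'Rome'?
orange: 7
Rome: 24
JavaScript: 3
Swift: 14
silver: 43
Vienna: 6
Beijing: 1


Looking up key 'Rome'
Value: 24

24


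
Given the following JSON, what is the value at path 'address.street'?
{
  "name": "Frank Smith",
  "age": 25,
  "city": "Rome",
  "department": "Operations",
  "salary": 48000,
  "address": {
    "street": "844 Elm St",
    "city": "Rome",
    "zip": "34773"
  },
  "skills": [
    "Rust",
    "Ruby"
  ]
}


Query: address.street
Path: address -> street
Value: 844 Elm St

844 Elm St


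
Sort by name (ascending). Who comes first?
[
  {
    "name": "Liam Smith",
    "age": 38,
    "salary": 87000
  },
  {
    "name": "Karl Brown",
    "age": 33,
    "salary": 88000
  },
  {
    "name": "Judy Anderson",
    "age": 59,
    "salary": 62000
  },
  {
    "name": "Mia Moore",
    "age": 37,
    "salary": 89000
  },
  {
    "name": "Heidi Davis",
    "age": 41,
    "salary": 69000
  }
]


Sort by: name (ascending)

Sorted order:
  1. Heidi Davis (name = Heidi Davis)
  2. Judy Anderson (name = Judy Anderson)
  3. Karl Brown (name = Karl Brown)
  4. Liam Smith (name = Liam Smith)
  5. Mia Moore (name = Mia Moore)

First: Heidi Davis

Heidi Davis


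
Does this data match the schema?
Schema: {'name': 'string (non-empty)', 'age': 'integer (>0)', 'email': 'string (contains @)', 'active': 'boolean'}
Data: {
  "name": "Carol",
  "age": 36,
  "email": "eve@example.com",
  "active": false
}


Validating each field against schema:
  name: OK (non-empty string)
  age: OK (positive integer)
  email: OK (string with @)
  active: OK (boolean)

Result: VALID

VALID


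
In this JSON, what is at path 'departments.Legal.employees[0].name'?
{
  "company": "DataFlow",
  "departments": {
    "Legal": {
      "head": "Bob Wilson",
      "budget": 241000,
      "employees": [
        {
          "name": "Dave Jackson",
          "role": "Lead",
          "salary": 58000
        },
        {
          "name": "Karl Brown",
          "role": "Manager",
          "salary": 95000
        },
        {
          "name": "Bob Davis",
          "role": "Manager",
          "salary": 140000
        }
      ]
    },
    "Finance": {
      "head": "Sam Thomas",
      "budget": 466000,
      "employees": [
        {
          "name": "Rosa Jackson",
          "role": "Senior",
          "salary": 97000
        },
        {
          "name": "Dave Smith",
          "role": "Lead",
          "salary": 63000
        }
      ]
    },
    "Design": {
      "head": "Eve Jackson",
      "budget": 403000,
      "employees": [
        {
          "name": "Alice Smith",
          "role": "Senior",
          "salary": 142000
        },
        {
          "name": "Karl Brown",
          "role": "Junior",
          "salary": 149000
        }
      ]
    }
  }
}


Path: departments.Legal.employees[0].name

Navigate:
  -> departments
  -> Legal
  -> employees[0].name = 'Dave Jackson'

Dave Jackson


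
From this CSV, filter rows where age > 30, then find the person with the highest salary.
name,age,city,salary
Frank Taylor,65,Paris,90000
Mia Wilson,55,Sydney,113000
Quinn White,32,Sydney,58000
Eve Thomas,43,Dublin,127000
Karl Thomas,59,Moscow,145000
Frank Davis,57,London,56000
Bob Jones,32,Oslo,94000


Filter: age > 30
Sort by: salary (descending)

Filtered records (7):
  Karl Thomas, age 59, salary $145000
  Eve Thomas, age 43, salary $127000
  Mia Wilson, age 55, salary $113000
  Bob Jones, age 32, salary $94000
  Frank Taylor, age 65, salary $90000
  Quinn White, age 32, salary $58000
  Frank Davis, age 57, salary $56000

Highest salary: Karl Thomas ($145000)

Karl Thomas


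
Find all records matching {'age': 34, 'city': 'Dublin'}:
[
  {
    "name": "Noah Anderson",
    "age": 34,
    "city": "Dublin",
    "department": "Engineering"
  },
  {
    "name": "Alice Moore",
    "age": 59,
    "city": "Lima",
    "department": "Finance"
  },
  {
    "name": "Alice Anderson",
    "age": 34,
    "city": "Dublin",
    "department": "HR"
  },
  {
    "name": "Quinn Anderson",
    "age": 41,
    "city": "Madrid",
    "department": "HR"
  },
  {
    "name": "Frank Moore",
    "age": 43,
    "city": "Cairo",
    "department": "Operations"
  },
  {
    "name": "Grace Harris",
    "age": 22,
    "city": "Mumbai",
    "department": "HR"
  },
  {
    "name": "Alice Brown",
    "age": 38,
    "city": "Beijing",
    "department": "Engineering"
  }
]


Search criteria: {'age': 34, 'city': 'Dublin'}

Checking 7 records:
  Noah Anderson: {age: 34, city: Dublin} <-- MATCH
  Alice Moore: {age: 59, city: Lima}
  Alice Anderson: {age: 34, city: Dublin} <-- MATCH
  Quinn Anderson: {age: 41, city: Madrid}
  Frank Moore: {age: 43, city: Cairo}
  Grace Harris: {age: 22, city: Mumbai}
  Alice Brown: {age: 38, city: Beijing}

Matches: ["Noah Anderson", "Alice Anderson"]

["Noah Anderson", "Alice Anderson"]


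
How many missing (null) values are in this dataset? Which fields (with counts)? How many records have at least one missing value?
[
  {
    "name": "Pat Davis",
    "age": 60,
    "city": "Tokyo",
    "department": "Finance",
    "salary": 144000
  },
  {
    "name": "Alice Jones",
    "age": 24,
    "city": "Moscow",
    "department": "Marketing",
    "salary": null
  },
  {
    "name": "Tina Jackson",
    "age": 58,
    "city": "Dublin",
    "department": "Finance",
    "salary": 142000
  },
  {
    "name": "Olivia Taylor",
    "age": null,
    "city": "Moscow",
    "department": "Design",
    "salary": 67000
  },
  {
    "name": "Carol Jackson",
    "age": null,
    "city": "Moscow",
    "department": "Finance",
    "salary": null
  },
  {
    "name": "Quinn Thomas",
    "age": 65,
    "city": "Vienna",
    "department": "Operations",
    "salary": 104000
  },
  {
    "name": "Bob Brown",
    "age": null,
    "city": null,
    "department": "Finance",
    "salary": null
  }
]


Checking for missing (null) values in 7 records:

  Pat Davis: complete
  Alice Jones: salary
  Tina Jackson: complete
  Olivia Taylor: age
  Carol Jackson: age, salary
  Quinn Thomas: complete
  Bob Brown: age, city, salary

Per field:
  name: 0 missing
  age: 3 missing
  city: 1 missing
  department: 0 missing
  salary: 3 missing

Total missing values: 7
Records with any missing: 4

7 missing values (age: 3, city: 1, salary: 3); 4 incomplete records


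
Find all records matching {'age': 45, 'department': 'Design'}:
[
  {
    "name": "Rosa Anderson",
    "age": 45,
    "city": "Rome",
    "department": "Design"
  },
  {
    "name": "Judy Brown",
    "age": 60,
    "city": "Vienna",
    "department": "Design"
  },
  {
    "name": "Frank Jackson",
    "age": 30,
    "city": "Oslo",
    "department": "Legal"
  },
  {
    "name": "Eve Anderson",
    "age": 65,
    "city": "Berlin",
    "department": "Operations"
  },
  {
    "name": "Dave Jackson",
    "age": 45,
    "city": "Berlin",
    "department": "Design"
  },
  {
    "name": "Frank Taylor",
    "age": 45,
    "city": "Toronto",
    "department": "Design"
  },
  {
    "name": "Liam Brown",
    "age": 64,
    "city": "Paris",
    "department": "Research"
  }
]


Search criteria: {'age': 45, 'department': 'Design'}

Checking 7 records:
  Rosa Anderson: {age: 45, department: Design} <-- MATCH
  Judy Brown: {age: 60, department: Design}
  Frank Jackson: {age: 30, department: Legal}
  Eve Anderson: {age: 65, department: Operations}
  Dave Jackson: {age: 45, department: Design} <-- MATCH
  Frank Taylor: {age: 45, department: Design} <-- MATCH
  Liam Brown: {age: 64, department: Research}

Matches: ["Rosa Anderson", "Dave Jackson", "Frank Taylor"]

["Rosa Anderson", "Dave Jackson", "Frank Taylor"]


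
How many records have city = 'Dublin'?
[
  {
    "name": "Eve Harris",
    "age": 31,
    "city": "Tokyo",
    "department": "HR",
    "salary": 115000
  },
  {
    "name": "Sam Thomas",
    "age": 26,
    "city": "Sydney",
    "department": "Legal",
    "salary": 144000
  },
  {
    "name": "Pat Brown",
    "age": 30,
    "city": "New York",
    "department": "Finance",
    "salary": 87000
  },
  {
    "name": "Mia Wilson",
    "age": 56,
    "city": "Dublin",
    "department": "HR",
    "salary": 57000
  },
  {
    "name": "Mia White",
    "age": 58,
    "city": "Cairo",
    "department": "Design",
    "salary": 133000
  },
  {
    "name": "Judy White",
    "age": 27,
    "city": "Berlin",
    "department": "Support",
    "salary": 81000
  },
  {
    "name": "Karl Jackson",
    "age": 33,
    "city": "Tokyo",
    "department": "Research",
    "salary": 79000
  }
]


Data: 7 records
Condition: city = 'Dublin'

Checking each record:
  Eve Harris: Tokyo
  Sam Thomas: Sydney
  Pat Brown: New York
  Mia Wilson: Dublin MATCH
  Mia White: Cairo
  Judy White: Berlin
  Karl Jackson: Tokyo

Count: 1

1


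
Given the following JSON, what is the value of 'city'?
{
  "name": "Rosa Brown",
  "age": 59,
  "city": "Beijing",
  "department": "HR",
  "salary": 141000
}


Looking up field 'city'
Value: Beijing

Beijing


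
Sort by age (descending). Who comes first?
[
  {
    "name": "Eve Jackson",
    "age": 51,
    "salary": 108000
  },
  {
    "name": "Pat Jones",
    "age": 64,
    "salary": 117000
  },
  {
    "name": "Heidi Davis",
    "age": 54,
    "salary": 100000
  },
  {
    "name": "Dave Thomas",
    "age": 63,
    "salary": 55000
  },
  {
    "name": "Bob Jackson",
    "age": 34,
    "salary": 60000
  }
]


Sort by: age (descending)

Sorted order:
  1. Pat Jones (age = 64)
  2. Dave Thomas (age = 63)
  3. Heidi Davis (age = 54)
  4. Eve Jackson (age = 51)
  5. Bob Jackson (age = 34)

First: Pat Jones

Pat Jones


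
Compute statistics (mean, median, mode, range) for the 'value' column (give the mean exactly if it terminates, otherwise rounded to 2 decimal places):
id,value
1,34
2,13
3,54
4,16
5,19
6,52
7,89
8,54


Data: [34, 13, 54, 16, 19, 52, 89, 54]
Count: 8
Sum: 331
Mean: 331/8 = 41.375
Sorted: [13, 16, 19, 34, 52, 54, 54, 89]
Median: 43.0
Mode: 54 (2 times)
Range: 89 - 13 = 76
Min: 13, Max: 89

mean=41.375, median=43.0, mode=54, range=76


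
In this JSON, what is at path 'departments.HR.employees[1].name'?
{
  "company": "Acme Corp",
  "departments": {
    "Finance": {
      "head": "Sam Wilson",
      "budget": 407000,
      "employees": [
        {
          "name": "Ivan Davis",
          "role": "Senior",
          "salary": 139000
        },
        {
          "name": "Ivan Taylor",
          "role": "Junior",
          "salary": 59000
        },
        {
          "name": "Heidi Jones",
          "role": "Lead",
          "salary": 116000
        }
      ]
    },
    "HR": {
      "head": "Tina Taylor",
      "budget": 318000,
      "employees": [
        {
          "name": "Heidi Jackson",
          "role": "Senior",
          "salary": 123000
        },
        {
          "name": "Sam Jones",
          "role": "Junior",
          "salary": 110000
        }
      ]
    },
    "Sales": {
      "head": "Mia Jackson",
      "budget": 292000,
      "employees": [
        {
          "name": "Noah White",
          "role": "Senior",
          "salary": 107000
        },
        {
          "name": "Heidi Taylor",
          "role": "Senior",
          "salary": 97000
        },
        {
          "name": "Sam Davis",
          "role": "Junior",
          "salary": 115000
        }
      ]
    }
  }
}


Path: departments.HR.employees[1].name

Navigate:
  -> departments
  -> HR
  -> employees[1].name = 'Sam Jones'

Sam Jones


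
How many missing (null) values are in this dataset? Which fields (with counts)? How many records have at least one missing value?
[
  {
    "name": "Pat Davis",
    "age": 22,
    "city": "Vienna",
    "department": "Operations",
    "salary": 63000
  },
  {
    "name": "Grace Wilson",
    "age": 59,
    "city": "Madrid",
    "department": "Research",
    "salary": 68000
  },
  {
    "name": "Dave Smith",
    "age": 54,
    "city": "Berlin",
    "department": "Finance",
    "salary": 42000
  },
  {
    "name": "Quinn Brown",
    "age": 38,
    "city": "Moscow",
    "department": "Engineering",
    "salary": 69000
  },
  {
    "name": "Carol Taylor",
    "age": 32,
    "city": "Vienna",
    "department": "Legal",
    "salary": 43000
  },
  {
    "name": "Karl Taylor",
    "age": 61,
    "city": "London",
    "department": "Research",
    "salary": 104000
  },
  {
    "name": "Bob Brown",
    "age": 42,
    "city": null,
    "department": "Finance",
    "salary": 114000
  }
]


Checking for missing (null) values in 7 records:

  Pat Davis: complete
  Grace Wilson: complete
  Dave Smith: complete
  Quinn Brown: complete
  Carol Taylor: complete
  Karl Taylor: complete
  Bob Brown: city

Per field:
  name: 0 missing
  age: 0 missing
  city: 1 missing
  department: 0 missing
  salary: 0 missing

Total missing values: 1
Records with any missing: 1

1 missing values (city: 1); 1 incomplete records


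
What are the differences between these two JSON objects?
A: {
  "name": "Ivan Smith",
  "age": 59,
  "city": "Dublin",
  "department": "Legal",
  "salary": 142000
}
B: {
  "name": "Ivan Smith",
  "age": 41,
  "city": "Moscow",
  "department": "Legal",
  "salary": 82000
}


Comparing each field (in key order):
  name: same
  age: DIFFERENT
  city: DIFFERENT
  department: same
  salary: DIFFERENT
Differences:
  age: 59 -> 41
  city: Dublin -> Moscow
  salary: 142000 -> 82000

3 field(s) changed

3 changes: age, city, salary


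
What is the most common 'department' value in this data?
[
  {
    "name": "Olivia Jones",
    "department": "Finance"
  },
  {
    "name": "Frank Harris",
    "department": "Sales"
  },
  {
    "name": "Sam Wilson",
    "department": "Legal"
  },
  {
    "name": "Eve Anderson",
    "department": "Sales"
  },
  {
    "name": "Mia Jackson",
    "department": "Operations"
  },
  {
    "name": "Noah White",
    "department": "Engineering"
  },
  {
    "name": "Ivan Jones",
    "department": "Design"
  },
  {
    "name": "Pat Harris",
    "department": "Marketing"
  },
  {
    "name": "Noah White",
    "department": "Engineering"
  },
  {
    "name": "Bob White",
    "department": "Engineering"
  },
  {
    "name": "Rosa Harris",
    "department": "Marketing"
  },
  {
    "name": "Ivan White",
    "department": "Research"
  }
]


Counting 'department' values across 12 records:

  Engineering: 3 ###
  Sales: 2 ##
  Marketing: 2 ##
  Finance: 1 #
  Legal: 1 #
  Operations: 1 #
  Design: 1 #
  Research: 1 #

Most common: Engineering (3 times)

Engineering (3 times)


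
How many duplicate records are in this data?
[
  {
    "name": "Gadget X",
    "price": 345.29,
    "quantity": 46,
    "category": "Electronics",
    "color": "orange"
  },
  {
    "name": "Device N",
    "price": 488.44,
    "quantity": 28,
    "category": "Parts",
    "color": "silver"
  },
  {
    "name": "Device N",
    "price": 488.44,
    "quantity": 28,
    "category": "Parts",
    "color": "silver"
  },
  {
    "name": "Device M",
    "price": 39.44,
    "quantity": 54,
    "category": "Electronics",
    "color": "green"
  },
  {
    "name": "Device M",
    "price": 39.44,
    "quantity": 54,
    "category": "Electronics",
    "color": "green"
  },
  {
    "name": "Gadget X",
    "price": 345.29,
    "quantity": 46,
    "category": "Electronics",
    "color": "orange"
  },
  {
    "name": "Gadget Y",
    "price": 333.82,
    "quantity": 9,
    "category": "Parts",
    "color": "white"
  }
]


Checking 7 records for duplicates:

  Row 1: Gadget X ($345.29, qty 46)
  Row 2: Device N ($488.44, qty 28)
  Row 3: Device N ($488.44, qty 28) <-- DUPLICATE
  Row 4: Device M ($39.44, qty 54)
  Row 5: Device M ($39.44, qty 54) <-- DUPLICATE
  Row 6: Gadget X ($345.29, qty 46) <-- DUPLICATE
  Row 7: Gadget Y ($333.82, qty 9)

Duplicates found: 3
Unique records: 4

3 duplicates, 4 unique


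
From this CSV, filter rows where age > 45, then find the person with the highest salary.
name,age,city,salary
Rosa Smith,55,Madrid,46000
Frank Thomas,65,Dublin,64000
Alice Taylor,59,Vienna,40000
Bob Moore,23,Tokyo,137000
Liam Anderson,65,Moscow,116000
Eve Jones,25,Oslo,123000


Filter: age > 45
Sort by: salary (descending)

Filtered records (4):
  Liam Anderson, age 65, salary $116000
  Frank Thomas, age 65, salary $64000
  Rosa Smith, age 55, salary $46000
  Alice Taylor, age 59, salary $40000

Highest salary: Liam Anderson ($116000)

Liam Anderson


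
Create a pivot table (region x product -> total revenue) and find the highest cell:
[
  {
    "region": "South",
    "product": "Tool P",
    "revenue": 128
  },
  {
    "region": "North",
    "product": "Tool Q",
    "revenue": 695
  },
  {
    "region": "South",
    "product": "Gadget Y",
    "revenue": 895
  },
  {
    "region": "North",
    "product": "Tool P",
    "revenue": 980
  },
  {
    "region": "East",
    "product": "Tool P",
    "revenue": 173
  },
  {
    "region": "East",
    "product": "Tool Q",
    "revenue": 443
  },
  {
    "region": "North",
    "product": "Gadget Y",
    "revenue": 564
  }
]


Pivot: region (rows) x product (columns) -> total revenue

     Gadget Y      Tool P        Tool Q      
East             0           173           443  
North          564           980           695  
South          895           128             0  

Highest: North / Tool P = $980

North / Tool P = $980


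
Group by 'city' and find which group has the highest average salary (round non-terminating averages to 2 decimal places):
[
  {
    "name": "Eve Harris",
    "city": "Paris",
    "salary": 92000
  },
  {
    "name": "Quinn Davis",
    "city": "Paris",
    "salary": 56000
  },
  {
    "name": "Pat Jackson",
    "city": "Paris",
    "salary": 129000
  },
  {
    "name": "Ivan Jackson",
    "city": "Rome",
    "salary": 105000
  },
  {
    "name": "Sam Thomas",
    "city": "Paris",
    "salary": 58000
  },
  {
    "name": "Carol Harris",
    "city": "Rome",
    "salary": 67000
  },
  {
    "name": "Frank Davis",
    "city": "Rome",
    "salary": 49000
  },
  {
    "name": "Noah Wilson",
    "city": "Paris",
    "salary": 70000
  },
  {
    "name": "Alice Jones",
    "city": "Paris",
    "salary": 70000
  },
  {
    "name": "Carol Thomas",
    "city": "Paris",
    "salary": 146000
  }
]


Group by: city

Groups:
  Paris: 7 people, avg salary = 621000/7 ≈ $88714.29
  Rome: 3 people, avg salary = 221000/3 ≈ $73666.67

Highest average salary: Paris (≈$88714.29)

Paris (≈$88714.29)


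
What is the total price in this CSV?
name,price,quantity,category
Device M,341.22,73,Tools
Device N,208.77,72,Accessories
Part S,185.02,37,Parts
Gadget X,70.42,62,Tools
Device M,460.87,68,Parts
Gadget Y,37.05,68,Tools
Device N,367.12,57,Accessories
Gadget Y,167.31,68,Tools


Computing total price:
Values: [341.22, 208.77, 185.02, 70.42, 460.87, 37.05, 367.12, 167.31]
Sum = 1837.78

1837.78


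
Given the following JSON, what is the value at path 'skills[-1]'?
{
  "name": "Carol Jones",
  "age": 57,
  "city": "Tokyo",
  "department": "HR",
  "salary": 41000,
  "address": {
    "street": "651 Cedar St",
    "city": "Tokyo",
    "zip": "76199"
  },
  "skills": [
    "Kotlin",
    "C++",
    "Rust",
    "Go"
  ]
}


Query: skills[-1]
Path: skills -> last element
Value: Go

Go


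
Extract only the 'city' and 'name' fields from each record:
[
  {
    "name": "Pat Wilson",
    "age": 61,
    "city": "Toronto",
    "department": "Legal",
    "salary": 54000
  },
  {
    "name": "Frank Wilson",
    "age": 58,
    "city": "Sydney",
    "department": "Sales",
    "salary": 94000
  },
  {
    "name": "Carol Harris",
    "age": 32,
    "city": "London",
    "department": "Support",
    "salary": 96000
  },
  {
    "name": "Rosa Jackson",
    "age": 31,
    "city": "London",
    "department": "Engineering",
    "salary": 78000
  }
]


Original: 4 records with fields: name, age, city, department, salary
Keep: ['city', 'name']
Drop: ['age', 'department', 'salary']
Result: 4 records, 2 fields each

[
  {
    "city": "Toronto",
    "name": "Pat Wilson"
  },
  {
    "city": "Sydney",
    "name": "Frank Wilson"
  },
  {
    "city": "London",
    "name": "Carol Harris"
  },
  {
    "city": "London",
    "name": "Rosa Jackson"
  }
]


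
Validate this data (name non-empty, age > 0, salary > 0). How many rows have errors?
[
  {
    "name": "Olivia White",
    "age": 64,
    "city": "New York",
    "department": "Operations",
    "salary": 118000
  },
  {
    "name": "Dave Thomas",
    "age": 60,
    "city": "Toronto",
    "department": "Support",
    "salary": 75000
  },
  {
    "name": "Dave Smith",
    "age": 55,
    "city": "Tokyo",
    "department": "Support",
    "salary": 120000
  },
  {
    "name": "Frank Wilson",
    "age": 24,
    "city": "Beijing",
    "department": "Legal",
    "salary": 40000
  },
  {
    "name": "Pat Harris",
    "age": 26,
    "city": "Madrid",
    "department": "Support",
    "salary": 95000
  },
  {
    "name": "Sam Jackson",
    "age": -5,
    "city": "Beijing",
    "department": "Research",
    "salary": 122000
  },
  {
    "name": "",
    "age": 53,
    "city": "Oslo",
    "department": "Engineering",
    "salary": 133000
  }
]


Validating 7 records:
Rules: name non-empty, age > 0, salary > 0

  Row 1 (Olivia White): OK
  Row 2 (Dave Thomas): OK
  Row 3 (Dave Smith): OK
  Row 4 (Frank Wilson): OK
  Row 5 (Pat Harris): OK
  Row 6 (Sam Jackson): negative age: -5
  Row 7 (???): empty name

Total errors: 2

2 errors


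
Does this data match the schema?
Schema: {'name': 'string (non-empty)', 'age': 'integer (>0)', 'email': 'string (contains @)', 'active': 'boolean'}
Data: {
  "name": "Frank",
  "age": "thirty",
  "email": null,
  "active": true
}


Validating each field against schema:
  name: OK (non-empty string)
  age: FAIL ("thirty" is not an integer)
  email: FAIL (null is not a string)
  active: OK (boolean)

Result: INVALID (2 errors: age, email)

INVALID (2 errors: age, email)


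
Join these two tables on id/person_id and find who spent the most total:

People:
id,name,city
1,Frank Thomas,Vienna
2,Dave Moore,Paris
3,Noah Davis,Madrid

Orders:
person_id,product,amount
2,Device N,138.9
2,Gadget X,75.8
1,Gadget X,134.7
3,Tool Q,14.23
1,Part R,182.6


Join on: people.id = orders.person_id

Joined rows:
  Dave Moore (Paris) bought Device N for $138.9
  Dave Moore (Paris) bought Gadget X for $75.8
  Frank Thomas (Vienna) bought Gadget X for $134.7
  Noah Davis (Madrid) bought Tool Q for $14.23
  Frank Thomas (Vienna) bought Part R for $182.6

Total per person:
  Frank Thomas: $317.30
  Dave Moore: $214.70
  Noah Davis: $14.23

Top spender: Frank Thomas ($317.30)

Frank Thomas ($317.30)


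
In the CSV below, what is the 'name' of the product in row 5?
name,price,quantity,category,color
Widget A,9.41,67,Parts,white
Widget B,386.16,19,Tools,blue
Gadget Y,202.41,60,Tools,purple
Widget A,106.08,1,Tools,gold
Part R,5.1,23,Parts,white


Query: Row 5 ('Part R'), column 'name'
Value: Part R

Part R


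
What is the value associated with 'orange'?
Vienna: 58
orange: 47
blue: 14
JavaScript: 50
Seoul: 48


Looking up key 'orange'
Value: 47

47


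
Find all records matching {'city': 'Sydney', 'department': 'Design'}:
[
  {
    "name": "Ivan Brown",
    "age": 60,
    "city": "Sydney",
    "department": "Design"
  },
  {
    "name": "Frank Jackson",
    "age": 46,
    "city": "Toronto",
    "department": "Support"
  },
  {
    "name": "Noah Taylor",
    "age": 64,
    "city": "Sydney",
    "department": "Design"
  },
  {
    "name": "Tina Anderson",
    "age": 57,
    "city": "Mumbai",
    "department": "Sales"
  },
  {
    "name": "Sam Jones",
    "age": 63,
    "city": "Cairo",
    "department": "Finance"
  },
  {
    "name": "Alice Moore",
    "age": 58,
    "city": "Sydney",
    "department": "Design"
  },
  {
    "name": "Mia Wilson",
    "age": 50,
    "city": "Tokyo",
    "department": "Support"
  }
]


Search criteria: {'city': 'Sydney', 'department': 'Design'}

Checking 7 records:
  Ivan Brown: {city: Sydney, department: Design} <-- MATCH
  Frank Jackson: {city: Toronto, department: Support}
  Noah Taylor: {city: Sydney, department: Design} <-- MATCH
  Tina Anderson: {city: Mumbai, department: Sales}
  Sam Jones: {city: Cairo, department: Finance}
  Alice Moore: {city: Sydney, department: Design} <-- MATCH
  Mia Wilson: {city: Tokyo, department: Support}

Matches: ["Ivan Brown", "Noah Taylor", "Alice Moore"]

["Ivan Brown", "Noah Taylor", "Alice Moore"]


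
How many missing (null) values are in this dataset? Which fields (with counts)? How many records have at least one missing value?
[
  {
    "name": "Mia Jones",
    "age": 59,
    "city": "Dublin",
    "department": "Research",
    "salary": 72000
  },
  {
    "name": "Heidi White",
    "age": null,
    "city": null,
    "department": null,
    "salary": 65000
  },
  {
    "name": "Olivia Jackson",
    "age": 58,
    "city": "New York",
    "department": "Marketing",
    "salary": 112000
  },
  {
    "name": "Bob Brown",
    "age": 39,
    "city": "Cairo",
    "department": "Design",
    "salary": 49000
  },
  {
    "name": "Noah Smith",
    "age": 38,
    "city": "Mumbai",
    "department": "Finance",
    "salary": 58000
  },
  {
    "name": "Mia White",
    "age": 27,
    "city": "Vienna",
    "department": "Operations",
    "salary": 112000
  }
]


Checking for missing (null) values in 6 records:

  Mia Jones: complete
  Heidi White: age, city, department
  Olivia Jackson: complete
  Bob Brown: complete
  Noah Smith: complete
  Mia White: complete

Per field:
  name: 0 missing
  age: 1 missing
  city: 1 missing
  department: 1 missing
  salary: 0 missing

Total missing values: 3
Records with any missing: 1

3 missing values (age: 1, city: 1, department: 1); 1 incomplete records


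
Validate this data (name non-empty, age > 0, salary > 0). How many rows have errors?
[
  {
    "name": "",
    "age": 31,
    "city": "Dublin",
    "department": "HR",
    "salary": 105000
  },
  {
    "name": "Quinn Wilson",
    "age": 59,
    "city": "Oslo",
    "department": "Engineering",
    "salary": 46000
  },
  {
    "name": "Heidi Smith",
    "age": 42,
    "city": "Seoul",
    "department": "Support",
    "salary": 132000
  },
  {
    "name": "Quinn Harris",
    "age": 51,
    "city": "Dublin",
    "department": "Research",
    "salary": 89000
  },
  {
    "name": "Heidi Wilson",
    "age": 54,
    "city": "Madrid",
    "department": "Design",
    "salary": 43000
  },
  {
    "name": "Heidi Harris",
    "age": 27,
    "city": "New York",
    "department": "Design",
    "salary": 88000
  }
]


Validating 6 records:
Rules: name non-empty, age > 0, salary > 0

  Row 1 (???): empty name
  Row 2 (Quinn Wilson): OK
  Row 3 (Heidi Smith): OK
  Row 4 (Quinn Harris): OK
  Row 5 (Heidi Wilson): OK
  Row 6 (Heidi Harris): OK

Total errors: 1

1 errors


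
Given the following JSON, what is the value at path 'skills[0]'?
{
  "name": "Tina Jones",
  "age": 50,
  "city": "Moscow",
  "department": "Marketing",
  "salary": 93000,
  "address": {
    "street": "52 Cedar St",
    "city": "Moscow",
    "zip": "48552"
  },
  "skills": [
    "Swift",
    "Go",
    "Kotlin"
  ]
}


Query: skills[0]
Path: skills -> first element
Value: Swift

Swift


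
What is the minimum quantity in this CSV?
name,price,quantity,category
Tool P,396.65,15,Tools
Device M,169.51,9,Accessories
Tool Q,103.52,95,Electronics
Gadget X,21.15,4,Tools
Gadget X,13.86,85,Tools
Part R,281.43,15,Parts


Computing minimum quantity:
Values: [15, 9, 95, 4, 85, 15]
Min = 4

4


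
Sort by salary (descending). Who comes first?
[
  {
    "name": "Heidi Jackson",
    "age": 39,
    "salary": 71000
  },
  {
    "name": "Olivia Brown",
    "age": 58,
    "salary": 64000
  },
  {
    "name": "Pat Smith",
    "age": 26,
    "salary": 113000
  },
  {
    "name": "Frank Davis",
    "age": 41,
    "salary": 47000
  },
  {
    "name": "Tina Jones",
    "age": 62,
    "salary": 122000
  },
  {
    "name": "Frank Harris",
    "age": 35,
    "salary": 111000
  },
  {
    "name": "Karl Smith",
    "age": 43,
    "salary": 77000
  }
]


Sort by: salary (descending)

Sorted order:
  1. Tina Jones (salary = 122000)
  2. Pat Smith (salary = 113000)
  3. Frank Harris (salary = 111000)
  4. Karl Smith (salary = 77000)
  5. Heidi Jackson (salary = 71000)
  6. Olivia Brown (salary = 64000)
  7. Frank Davis (salary = 47000)

First: Tina Jones

Tina Jones


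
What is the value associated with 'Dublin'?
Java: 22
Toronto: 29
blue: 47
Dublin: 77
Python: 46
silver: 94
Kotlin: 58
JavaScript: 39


Looking up key 'Dublin'
Value: 77

77


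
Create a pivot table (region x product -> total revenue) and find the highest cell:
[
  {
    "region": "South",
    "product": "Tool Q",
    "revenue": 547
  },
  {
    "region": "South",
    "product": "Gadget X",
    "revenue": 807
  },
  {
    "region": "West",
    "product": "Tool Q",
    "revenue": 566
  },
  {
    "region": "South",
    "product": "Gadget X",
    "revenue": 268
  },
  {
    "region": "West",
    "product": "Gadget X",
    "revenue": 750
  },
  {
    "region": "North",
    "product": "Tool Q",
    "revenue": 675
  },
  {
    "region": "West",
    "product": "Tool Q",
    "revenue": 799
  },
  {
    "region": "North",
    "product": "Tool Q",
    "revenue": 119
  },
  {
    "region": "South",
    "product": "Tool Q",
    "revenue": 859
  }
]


Pivot: region (rows) x product (columns) -> total revenue

     Gadget X      Tool Q      
North            0           794  
South         1075          1406  
West           750          1365  

Highest: South / Tool Q = $1406

South / Tool Q = $1406


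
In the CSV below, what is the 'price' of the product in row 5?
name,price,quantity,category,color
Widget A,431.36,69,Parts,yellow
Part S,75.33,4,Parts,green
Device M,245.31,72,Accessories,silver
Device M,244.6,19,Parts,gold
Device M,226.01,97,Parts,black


Query: Row 5 ('Device M'), column 'price'
Value: 226.01

226.01


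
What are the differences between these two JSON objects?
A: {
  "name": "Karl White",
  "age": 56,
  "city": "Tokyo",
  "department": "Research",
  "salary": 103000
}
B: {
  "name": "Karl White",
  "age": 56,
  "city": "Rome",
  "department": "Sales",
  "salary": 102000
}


Comparing each field (in key order):
  name: same
  age: same
  city: DIFFERENT
  department: DIFFERENT
  salary: DIFFERENT
Differences:
  city: Tokyo -> Rome
  department: Research -> Sales
  salary: 103000 -> 102000

3 field(s) changed

3 changes: city, department, salary


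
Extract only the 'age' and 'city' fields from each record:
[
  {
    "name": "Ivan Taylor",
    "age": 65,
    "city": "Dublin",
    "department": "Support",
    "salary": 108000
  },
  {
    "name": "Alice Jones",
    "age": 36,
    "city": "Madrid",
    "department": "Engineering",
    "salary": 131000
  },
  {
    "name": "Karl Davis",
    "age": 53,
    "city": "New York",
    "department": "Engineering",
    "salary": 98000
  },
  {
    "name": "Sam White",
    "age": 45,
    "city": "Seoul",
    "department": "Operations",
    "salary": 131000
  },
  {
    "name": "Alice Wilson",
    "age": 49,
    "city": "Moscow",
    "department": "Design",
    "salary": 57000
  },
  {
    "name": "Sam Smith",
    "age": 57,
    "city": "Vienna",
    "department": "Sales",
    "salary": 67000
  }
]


Original: 6 records with fields: name, age, city, department, salary
Keep: ['age', 'city']
Drop: ['name', 'department', 'salary']
Result: 6 records, 2 fields each

[
  {
    "age": 65,
    "city": "Dublin"
  },
  {
    "age": 36,
    "city": "Madrid"
  },
  {
    "age": 53,
    "city": "New York"
  },
  {
    "age": 45,
    "city": "Seoul"
  },
  {
    "age": 49,
    "city": "Moscow"
  },
  {
    "age": 57,
    "city": "Vienna"
  }
]
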